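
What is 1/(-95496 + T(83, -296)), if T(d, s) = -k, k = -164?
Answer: -1/95332 ≈ -1.0490e-5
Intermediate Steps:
T(d, s) = 164 (T(d, s) = -1*(-164) = 164)
1/(-95496 + T(83, -296)) = 1/(-95496 + 164) = 1/(-95332) = -1/95332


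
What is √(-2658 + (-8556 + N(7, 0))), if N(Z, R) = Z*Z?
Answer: I*√11165 ≈ 105.66*I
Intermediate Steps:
N(Z, R) = Z²
√(-2658 + (-8556 + N(7, 0))) = √(-2658 + (-8556 + 7²)) = √(-2658 + (-8556 + 49)) = √(-2658 - 8507) = √(-11165) = I*√11165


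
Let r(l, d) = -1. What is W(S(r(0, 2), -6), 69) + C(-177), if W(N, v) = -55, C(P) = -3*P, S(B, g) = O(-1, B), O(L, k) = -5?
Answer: 476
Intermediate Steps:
S(B, g) = -5
W(S(r(0, 2), -6), 69) + C(-177) = -55 - 3*(-177) = -55 + 531 = 476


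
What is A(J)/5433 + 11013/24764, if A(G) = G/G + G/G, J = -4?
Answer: 59883157/134542812 ≈ 0.44509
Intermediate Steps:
A(G) = 2 (A(G) = 1 + 1 = 2)
A(J)/5433 + 11013/24764 = 2/5433 + 11013/24764 = 59883157/134542812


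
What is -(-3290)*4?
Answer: 13160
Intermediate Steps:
-(-3290)*4 = -658*(-20) = 13160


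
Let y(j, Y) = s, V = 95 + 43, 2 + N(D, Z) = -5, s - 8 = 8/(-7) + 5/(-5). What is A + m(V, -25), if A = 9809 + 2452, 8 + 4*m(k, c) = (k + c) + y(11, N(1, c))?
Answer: 86021/7 ≈ 12289.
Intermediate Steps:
s = 41/7 (s = 8 + (8/(-7) + 5/(-5)) = 8 + (8*(-⅐) + 5*(-⅕)) = 8 + (-8/7 - 1) = 8 - 15/7 = 41/7 ≈ 5.8571)
N(D, Z) = -7 (N(D, Z) = -2 - 5 = -7)
V = 138
y(j, Y) = 41/7
m(k, c) = -15/28 + c/4 + k/4 (m(k, c) = -2 + ((k + c) + 41/7)/4 = -2 + ((c + k) + 41/7)/4 = -2 + (41/7 + c + k)/4 = -2 + (41/28 + c/4 + k/4) = -15/28 + c/4 + k/4)
A = 12261
A + m(V, -25) = 12261 + (-15/28 + (¼)*(-25) + (¼)*138) = 12261 + (-15/28 - 25/4 + 69/2) = 12261 + 194/7 = 86021/7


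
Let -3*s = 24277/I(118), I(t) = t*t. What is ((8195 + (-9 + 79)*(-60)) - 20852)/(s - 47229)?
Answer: 704150604/1972874065 ≈ 0.35692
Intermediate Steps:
I(t) = t²
s = -24277/41772 (s = -24277/(3*(118²)) = -24277/(3*13924) = -⅓*24277/13924 = -24277/41772 ≈ -0.58118)
((8195 + (-9 + 79)*(-60)) - 20852)/(s - 47229) = ((8195 + (-9 + 79)*(-60)) - 20852)/(-24277/41772 - 47229) = ((8195 + 70*(-60)) - 20852)/(-1972874065/41772) = ((8195 - 4200) - 20852)*(-41772/1972874065) = (3995 - 20852)*(-41772/1972874065) = -16857*(-41772/1972874065) = 704150604/1972874065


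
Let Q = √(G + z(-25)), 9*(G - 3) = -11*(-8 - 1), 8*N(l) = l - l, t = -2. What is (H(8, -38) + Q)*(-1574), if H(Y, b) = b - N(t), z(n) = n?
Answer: 59812 - 1574*I*√11 ≈ 59812.0 - 5220.4*I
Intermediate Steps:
N(l) = 0 (N(l) = (l - l)/8 = (⅛)*0 = 0)
H(Y, b) = b (H(Y, b) = b - 1*0 = b + 0 = b)
G = 14 (G = 3 + (-11*(-8 - 1))/9 = 3 + (-11*(-9))/9 = 3 + (⅑)*99 = 3 + 11 = 14)
Q = I*√11 (Q = √(14 - 25) = √(-11) = I*√11 ≈ 3.3166*I)
(H(8, -38) + Q)*(-1574) = (-38 + I*√11)*(-1574) = 59812 - 1574*I*√11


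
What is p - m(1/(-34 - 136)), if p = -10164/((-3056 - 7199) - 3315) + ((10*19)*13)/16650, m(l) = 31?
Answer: -13602814/451881 ≈ -30.103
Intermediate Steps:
p = 405497/451881 (p = -10164/(-10255 - 3315) + (190*13)*(1/16650) = -10164/(-13570) + 2470*(1/16650) = -10164*(-1/13570) + 247/1665 = 5082/6785 + 247/1665 = 405497/451881 ≈ 0.89735)
p - m(1/(-34 - 136)) = 405497/451881 - 1*31 = 405497/451881 - 31 = -13602814/451881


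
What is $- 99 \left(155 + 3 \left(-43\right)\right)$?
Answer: $-2574$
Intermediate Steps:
$- 99 \left(155 + 3 \left(-43\right)\right) = - 99 \left(155 - 129\right) = \left(-99\right) 26 = -2574$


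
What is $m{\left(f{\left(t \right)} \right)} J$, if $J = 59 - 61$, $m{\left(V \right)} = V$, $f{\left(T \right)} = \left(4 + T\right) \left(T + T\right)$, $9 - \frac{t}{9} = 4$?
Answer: $-8820$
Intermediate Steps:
$t = 45$ ($t = 81 - 36 = 45$)
$f{\left(T \right)} = 2 T \left(4 + T\right)$ ($f{\left(T \right)} = \left(4 + T\right) 2 T = 2 T \left(4 + T\right)$)
$J = -2$
$m{\left(f{\left(t \right)} \right)} J = 2 \cdot 45 \left(4 + 45\right) \left(-2\right) = 2 \cdot 45 \cdot 49 \left(-2\right) = 4410 \left(-2\right) = -8820$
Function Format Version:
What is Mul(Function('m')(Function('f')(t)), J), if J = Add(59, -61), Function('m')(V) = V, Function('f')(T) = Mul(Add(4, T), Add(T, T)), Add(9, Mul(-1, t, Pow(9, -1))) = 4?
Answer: -8820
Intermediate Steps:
t = 45 (t = Add(81, Mul(-9, 4)) = Add(81, -36) = 45)
Function('f')(T) = Mul(2, T, Add(4, T)) (Function('f')(T) = Mul(Add(4, T), Mul(2, T)) = Mul(2, T, Add(4, T)))
J = -2
Mul(Function('m')(Function('f')(t)), J) = Mul(Mul(2, 45, Add(4, 45)), -2) = Mul(Mul(2, 45, 49), -2) = Mul(4410, -2) = -8820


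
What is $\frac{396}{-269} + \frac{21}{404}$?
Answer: $- \frac{154335}{108676} \approx -1.4201$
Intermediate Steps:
$\frac{396}{-269} + \frac{21}{404} = 396 \left(- \frac{1}{269}\right) + 21 \cdot \frac{1}{404} = - \frac{396}{269} + \frac{21}{404} = - \frac{154335}{108676}$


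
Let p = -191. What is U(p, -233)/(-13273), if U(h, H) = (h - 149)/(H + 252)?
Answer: 340/252187 ≈ 0.0013482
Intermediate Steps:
U(h, H) = (-149 + h)/(252 + H)
U(p, -233)/(-13273) = ((-149 - 191)/(252 - 233))/(-13273) = (-340/19)*(-1/13273) = ((1/19)*(-340))*(-1/13273) = -340/19*(-1/13273) = 340/252187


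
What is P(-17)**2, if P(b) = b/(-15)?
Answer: 289/225 ≈ 1.2844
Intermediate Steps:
P(b) = -b/15 (P(b) = b*(-1/15) = -b/15)
P(-17)**2 = (-1/15*(-17))**2 = (17/15)**2 = 289/225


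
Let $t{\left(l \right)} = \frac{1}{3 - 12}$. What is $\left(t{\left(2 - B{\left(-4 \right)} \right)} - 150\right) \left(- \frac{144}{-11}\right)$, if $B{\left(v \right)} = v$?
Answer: $- \frac{21616}{11} \approx -1965.1$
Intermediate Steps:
$t{\left(l \right)} = - \frac{1}{9}$ ($t{\left(l \right)} = \frac{1}{-9} = - \frac{1}{9}$)
$\left(t{\left(2 - B{\left(-4 \right)} \right)} - 150\right) \left(- \frac{144}{-11}\right) = \left(- \frac{1}{9} - 150\right) \left(- \frac{144}{-11}\right) = - \frac{1351 \left(\left(-144\right) \left(- \frac{1}{11}\right)\right)}{9} = \left(- \frac{1351}{9}\right) \frac{144}{11} = - \frac{21616}{11}$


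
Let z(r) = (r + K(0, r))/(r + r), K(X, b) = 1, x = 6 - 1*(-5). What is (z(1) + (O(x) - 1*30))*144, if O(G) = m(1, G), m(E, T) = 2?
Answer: -3888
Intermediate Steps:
x = 11 (x = 6 + 5 = 11)
O(G) = 2
z(r) = (1 + r)/(2*r) (z(r) = (r + 1)/(r + r) = (1 + r)/((2*r)) = (1 + r)*(1/(2*r)) = (1 + r)/(2*r))
(z(1) + (O(x) - 1*30))*144 = ((1/2)*(1 + 1)/1 + (2 - 1*30))*144 = ((1/2)*1*2 + (2 - 30))*144 = (1 - 28)*144 = -27*144 = -3888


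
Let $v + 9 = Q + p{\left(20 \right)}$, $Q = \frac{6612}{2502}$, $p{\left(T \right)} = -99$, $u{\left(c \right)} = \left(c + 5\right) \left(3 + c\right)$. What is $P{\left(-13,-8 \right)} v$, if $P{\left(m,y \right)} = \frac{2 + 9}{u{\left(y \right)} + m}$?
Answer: $- \frac{241637}{417} \approx -579.46$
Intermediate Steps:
$u{\left(c \right)} = \left(3 + c\right) \left(5 + c\right)$ ($u{\left(c \right)} = \left(5 + c\right) \left(3 + c\right) = \left(3 + c\right) \left(5 + c\right)$)
$P{\left(m,y \right)} = \frac{11}{15 + m + y^{2} + 8 y}$ ($P{\left(m,y \right)} = \frac{2 + 9}{\left(15 + y^{2} + 8 y\right) + m} = \frac{11}{15 + m + y^{2} + 8 y}$)
$Q = \frac{1102}{417}$ ($Q = 6612 \cdot \frac{1}{2502} = \frac{1102}{417} \approx 2.6427$)
$v = - \frac{43934}{417}$ ($v = -9 + \left(\frac{1102}{417} - 99\right) = -9 - \frac{40181}{417} = - \frac{43934}{417} \approx -105.36$)
$P{\left(-13,-8 \right)} v = \frac{11}{15 - 13 + \left(-8\right)^{2} + 8 \left(-8\right)} \left(- \frac{43934}{417}\right) = \frac{11}{15 - 13 + 64 - 64} \left(- \frac{43934}{417}\right) = \frac{11}{2} \left(- \frac{43934}{417}\right) = - \frac{241637}{417}$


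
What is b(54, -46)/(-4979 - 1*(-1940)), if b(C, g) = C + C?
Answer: -36/1013 ≈ -0.035538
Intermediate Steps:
b(C, g) = 2*C
b(54, -46)/(-4979 - 1*(-1940)) = (2*54)/(-4979 - 1*(-1940)) = 108/(-4979 + 1940) = 108/(-3039) = 108*(-1/3039) = -36/1013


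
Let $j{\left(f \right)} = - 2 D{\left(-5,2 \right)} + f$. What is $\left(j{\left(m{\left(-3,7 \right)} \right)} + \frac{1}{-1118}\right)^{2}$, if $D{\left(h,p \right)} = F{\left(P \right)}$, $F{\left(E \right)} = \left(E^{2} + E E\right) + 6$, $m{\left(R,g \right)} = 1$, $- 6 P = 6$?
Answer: $\frac{281266441}{1249924} \approx 225.03$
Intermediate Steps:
$P = -1$ ($P = \left(- \frac{1}{6}\right) 6 = -1$)
$F{\left(E \right)} = 6 + 2 E^{2}$ ($F{\left(E \right)} = \left(E^{2} + E^{2}\right) + 6 = 2 E^{2} + 6 = 6 + 2 E^{2}$)
$D{\left(h,p \right)} = 8$ ($D{\left(h,p \right)} = 6 + 2 \left(-1\right)^{2} = 6 + 2 \cdot 1 = 6 + 2 = 8$)
$j{\left(f \right)} = -16 + f$ ($j{\left(f \right)} = \left(-2\right) 8 + f = -16 + f$)
$\left(j{\left(m{\left(-3,7 \right)} \right)} + \frac{1}{-1118}\right)^{2} = \left(\left(-16 + 1\right) + \frac{1}{-1118}\right)^{2} = \left(-15 - \frac{1}{1118}\right)^{2} = \left(- \frac{16771}{1118}\right)^{2} = \frac{281266441}{1249924}$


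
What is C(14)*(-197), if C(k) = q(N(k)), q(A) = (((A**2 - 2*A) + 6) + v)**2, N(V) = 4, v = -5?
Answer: -15957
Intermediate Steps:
q(A) = (1 + A**2 - 2*A)**2 (q(A) = (((A**2 - 2*A) + 6) - 5)**2 = ((6 + A**2 - 2*A) - 5)**2 = (1 + A**2 - 2*A)**2)
C(k) = 81 (C(k) = (1 + 4**2 - 2*4)**2 = (1 + 16 - 8)**2 = 9**2 = 81)
C(14)*(-197) = 81*(-197) = -15957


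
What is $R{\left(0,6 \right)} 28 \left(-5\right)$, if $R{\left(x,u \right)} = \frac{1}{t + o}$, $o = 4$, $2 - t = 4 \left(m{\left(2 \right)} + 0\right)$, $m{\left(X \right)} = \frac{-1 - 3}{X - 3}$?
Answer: $14$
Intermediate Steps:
$m{\left(X \right)} = - \frac{4}{-3 + X}$
$t = -14$ ($t = 2 - 4 \left(- \frac{4}{-3 + 2} + 0\right) = 2 - 4 \left(- \frac{4}{-1} + 0\right) = 2 - 4 \left(\left(-4\right) \left(-1\right) + 0\right) = 2 - 4 \left(4 + 0\right) = 2 - 4 \cdot 4 = 2 - 16 = -14$)
$R{\left(x,u \right)} = - \frac{1}{10}$ ($R{\left(x,u \right)} = \frac{1}{-14 + 4} = \frac{1}{-10} = - \frac{1}{10}$)
$R{\left(0,6 \right)} 28 \left(-5\right) = \left(- \frac{1}{10}\right) 28 \left(-5\right) = \left(- \frac{14}{5}\right) \left(-5\right) = 14$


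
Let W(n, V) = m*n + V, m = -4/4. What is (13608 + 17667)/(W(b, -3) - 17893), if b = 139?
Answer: -6255/3607 ≈ -1.7341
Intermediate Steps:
m = -1 (m = -4*1/4 = -1)
W(n, V) = V - n (W(n, V) = -n + V = V - n)
(13608 + 17667)/(W(b, -3) - 17893) = (13608 + 17667)/((-3 - 1*139) - 17893) = 31275/((-3 - 139) - 17893) = 31275/(-142 - 17893) = 31275/(-18035) = 31275*(-1/18035) = -6255/3607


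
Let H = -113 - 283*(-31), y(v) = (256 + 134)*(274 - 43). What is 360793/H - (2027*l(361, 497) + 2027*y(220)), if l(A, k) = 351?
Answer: -1587584673827/8660 ≈ -1.8332e+8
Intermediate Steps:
y(v) = 90090 (y(v) = 390*231 = 90090)
H = 8660 (H = -113 + 8773 = 8660)
360793/H - (2027*l(361, 497) + 2027*y(220)) = 360793/8660 - 2027/(1/(90090 + 351)) = 360793*(1/8660) - 2027/(1/90441) = 360793/8660 - 2027/1/90441 = 360793/8660 - 2027*90441 = 360793/8660 - 183323907 = -1587584673827/8660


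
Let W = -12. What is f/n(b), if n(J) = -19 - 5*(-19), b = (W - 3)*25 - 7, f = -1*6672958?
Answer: -3336479/38 ≈ -87802.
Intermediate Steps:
f = -6672958
b = -382 (b = (-12 - 3)*25 - 7 = -15*25 - 7 = -375 - 7 = -382)
n(J) = 76 (n(J) = -19 + 95 = 76)
f/n(b) = -6672958/76 = -6672958*1/76 = -3336479/38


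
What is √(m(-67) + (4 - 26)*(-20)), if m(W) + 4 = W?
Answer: 3*√41 ≈ 19.209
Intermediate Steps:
m(W) = -4 + W
√(m(-67) + (4 - 26)*(-20)) = √((-4 - 67) + (4 - 26)*(-20)) = √(-71 - 22*(-20)) = √(-71 + 440) = √369 = 3*√41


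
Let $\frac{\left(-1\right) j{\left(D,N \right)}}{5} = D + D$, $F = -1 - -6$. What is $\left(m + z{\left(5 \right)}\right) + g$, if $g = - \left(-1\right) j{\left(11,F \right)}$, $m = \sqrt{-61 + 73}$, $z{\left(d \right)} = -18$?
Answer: $-128 + 2 \sqrt{3} \approx -124.54$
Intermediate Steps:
$F = 5$ ($F = -1 + 6 = 5$)
$j{\left(D,N \right)} = - 10 D$ ($j{\left(D,N \right)} = - 5 \left(D + D\right) = - 5 \cdot 2 D = - 10 D$)
$m = 2 \sqrt{3}$ ($m = \sqrt{12} = 2 \sqrt{3} \approx 3.4641$)
$g = -110$ ($g = - \left(-1\right) \left(\left(-10\right) 11\right) = - \left(-1\right) \left(-110\right) = \left(-1\right) 110 = -110$)
$\left(m + z{\left(5 \right)}\right) + g = \left(2 \sqrt{3} - 18\right) - 110 = \left(-18 + 2 \sqrt{3}\right) - 110 = -128 + 2 \sqrt{3}$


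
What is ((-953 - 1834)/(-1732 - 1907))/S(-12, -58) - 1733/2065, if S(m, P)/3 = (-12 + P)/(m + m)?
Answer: -376577/500969 ≈ -0.75170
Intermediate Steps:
S(m, P) = 3*(-12 + P)/(2*m) (S(m, P) = 3*((-12 + P)/(m + m)) = 3*((-12 + P)/((2*m))) = 3*((-12 + P)*(1/(2*m))) = 3*((-12 + P)/(2*m)) = 3*(-12 + P)/(2*m))
((-953 - 1834)/(-1732 - 1907))/S(-12, -58) - 1733/2065 = ((-953 - 1834)/(-1732 - 1907))/(((3/2)*(-12 - 58)/(-12))) - 1733/2065 = (-2787/(-3639))/(((3/2)*(-1/12)*(-70))) - 1733*1/2065 = (-2787*(-1/3639))/(35/4) - 1733/2065 = (929/1213)*(4/35) - 1733/2065 = 3716/42455 - 1733/2065 = -376577/500969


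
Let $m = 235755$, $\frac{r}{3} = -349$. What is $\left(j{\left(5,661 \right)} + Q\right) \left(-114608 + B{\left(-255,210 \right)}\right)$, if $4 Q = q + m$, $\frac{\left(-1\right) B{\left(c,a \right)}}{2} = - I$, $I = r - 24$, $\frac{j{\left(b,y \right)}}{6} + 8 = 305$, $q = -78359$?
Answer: $-4802044250$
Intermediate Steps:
$r = -1047$ ($r = 3 \left(-349\right) = -1047$)
$j{\left(b,y \right)} = 1782$ ($j{\left(b,y \right)} = -48 + 6 \cdot 305 = -48 + 1830 = 1782$)
$I = -1071$ ($I = -1047 - 24 = -1071$)
$B{\left(c,a \right)} = -2142$ ($B{\left(c,a \right)} = - 2 \left(\left(-1\right) \left(-1071\right)\right) = \left(-2\right) 1071 = -2142$)
$Q = 39349$ ($Q = \frac{-78359 + 235755}{4} = \frac{1}{4} \cdot 157396 = 39349$)
$\left(j{\left(5,661 \right)} + Q\right) \left(-114608 + B{\left(-255,210 \right)}\right) = \left(1782 + 39349\right) \left(-114608 - 2142\right) = 41131 \left(-116750\right) = -4802044250$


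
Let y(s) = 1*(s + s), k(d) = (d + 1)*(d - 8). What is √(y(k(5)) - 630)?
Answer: 3*I*√74 ≈ 25.807*I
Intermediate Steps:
k(d) = (1 + d)*(-8 + d)
y(s) = 2*s (y(s) = 1*(2*s) = 2*s)
√(y(k(5)) - 630) = √(2*(-8 + 5² - 7*5) - 630) = √(2*(-8 + 25 - 35) - 630) = √(2*(-18) - 630) = √(-36 - 630) = √(-666) = 3*I*√74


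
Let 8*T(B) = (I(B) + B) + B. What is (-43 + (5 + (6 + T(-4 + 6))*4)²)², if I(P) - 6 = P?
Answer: 1397124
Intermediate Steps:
I(P) = 6 + P
T(B) = ¾ + 3*B/8 (T(B) = (((6 + B) + B) + B)/8 = ((6 + 2*B) + B)/8 = (6 + 3*B)/8 = ¾ + 3*B/8)
(-43 + (5 + (6 + T(-4 + 6))*4)²)² = (-43 + (5 + (6 + (¾ + 3*(-4 + 6)/8))*4)²)² = (-43 + (5 + (6 + (¾ + (3/8)*2))*4)²)² = (-43 + (5 + (6 + (¾ + ¾))*4)²)² = (-43 + (5 + (6 + 3/2)*4)²)² = (-43 + (5 + (15/2)*4)²)² = (-43 + (5 + 30)²)² = (-43 + 35²)² = (-43 + 1225)² = 1182² = 1397124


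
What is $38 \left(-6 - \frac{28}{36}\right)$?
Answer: $- \frac{2318}{9} \approx -257.56$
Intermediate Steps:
$38 \left(-6 - \frac{28}{36}\right) = 38 \left(-6 - \frac{7}{9}\right) = 38 \left(- \frac{61}{9}\right) = - \frac{2318}{9}$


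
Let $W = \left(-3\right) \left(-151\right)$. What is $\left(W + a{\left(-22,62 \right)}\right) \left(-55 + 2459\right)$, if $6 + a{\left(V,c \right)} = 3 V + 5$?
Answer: $927944$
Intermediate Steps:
$a{\left(V,c \right)} = -1 + 3 V$ ($a{\left(V,c \right)} = -6 + \left(3 V + 5\right) = -6 + \left(5 + 3 V\right) = -1 + 3 V$)
$W = 453$
$\left(W + a{\left(-22,62 \right)}\right) \left(-55 + 2459\right) = \left(453 + \left(-1 + 3 \left(-22\right)\right)\right) \left(-55 + 2459\right) = \left(453 - 67\right) 2404 = 386 \cdot 2404 = 927944$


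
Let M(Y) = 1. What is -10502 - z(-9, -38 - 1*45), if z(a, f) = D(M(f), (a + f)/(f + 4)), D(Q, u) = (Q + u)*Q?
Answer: -829829/79 ≈ -10504.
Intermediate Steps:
D(Q, u) = Q*(Q + u)
z(a, f) = 1 + (a + f)/(4 + f) (z(a, f) = 1*(1 + (a + f)/(f + 4)) = 1*(1 + (a + f)/(4 + f)) = 1 + (a + f)/(4 + f))
-10502 - z(-9, -38 - 1*45) = -10502 - (4 - 9 + 2*(-38 - 1*45))/(4 + (-38 - 1*45)) = -10502 - (4 - 9 + 2*(-38 - 45))/(4 + (-38 - 45)) = -10502 - (4 - 9 + 2*(-83))/(4 - 83) = -10502 - (4 - 9 - 166)/(-79) = -10502 - (-1)*(-171)/79 = -10502 - 1*171/79 = -10502 - 171/79 = -829829/79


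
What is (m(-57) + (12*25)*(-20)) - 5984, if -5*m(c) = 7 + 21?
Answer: -59948/5 ≈ -11990.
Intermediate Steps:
m(c) = -28/5 (m(c) = -(7 + 21)/5 = -1/5*28 = -28/5)
(m(-57) + (12*25)*(-20)) - 5984 = (-28/5 + (12*25)*(-20)) - 5984 = (-28/5 + 300*(-20)) - 5984 = (-28/5 - 6000) - 5984 = -30028/5 - 5984 = -59948/5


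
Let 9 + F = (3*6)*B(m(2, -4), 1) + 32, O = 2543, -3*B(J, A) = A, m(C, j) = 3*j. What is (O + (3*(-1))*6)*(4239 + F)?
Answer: 10746400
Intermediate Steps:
B(J, A) = -A/3
F = 17 (F = -9 + ((3*6)*(-⅓*1) + 32) = -9 + (18*(-⅓) + 32) = -9 + (-6 + 32) = -9 + 26 = 17)
(O + (3*(-1))*6)*(4239 + F) = (2543 + (3*(-1))*6)*(4239 + 17) = (2543 - 3*6)*4256 = (2543 - 18)*4256 = 2525*4256 = 10746400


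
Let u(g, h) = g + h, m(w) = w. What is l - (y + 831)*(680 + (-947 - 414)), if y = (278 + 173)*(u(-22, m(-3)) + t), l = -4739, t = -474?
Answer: -152697197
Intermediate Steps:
y = -225049 (y = (278 + 173)*((-22 - 3) - 474) = 451*(-25 - 474) = 451*(-499) = -225049)
l - (y + 831)*(680 + (-947 - 414)) = -4739 - (-225049 + 831)*(680 + (-947 - 414)) = -4739 - (-224218)*(680 - 1361) = -4739 - (-224218)*(-681) = -4739 - 1*152692458 = -4739 - 152692458 = -152697197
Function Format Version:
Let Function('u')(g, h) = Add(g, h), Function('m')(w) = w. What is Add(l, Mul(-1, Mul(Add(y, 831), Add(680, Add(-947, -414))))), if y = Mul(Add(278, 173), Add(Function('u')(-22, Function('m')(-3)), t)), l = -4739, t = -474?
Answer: -152697197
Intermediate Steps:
y = -225049 (y = Mul(Add(278, 173), Add(Add(-22, -3), -474)) = Mul(451, Add(-25, -474)) = Mul(451, -499) = -225049)
Add(l, Mul(-1, Mul(Add(y, 831), Add(680, Add(-947, -414))))) = Add(-4739, Mul(-1, Mul(Add(-225049, 831), Add(680, Add(-947, -414))))) = Add(-4739, Mul(-1, Mul(-224218, Add(680, -1361)))) = Add(-4739, Mul(-1, Mul(-224218, -681))) = Add(-4739, Mul(-1, 152692458)) = Add(-4739, -152692458) = -152697197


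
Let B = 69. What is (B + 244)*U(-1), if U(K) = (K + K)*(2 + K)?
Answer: -626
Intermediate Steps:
U(K) = 2*K*(2 + K) (U(K) = (2*K)*(2 + K) = 2*K*(2 + K))
(B + 244)*U(-1) = (69 + 244)*(2*(-1)*(2 - 1)) = 313*(2*(-1)*1) = 313*(-2) = -626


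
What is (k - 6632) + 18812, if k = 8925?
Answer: 21105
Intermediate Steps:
(k - 6632) + 18812 = (8925 - 6632) + 18812 = 2293 + 18812 = 21105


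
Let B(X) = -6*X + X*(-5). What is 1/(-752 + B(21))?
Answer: -1/983 ≈ -0.0010173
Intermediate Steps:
B(X) = -11*X (B(X) = -6*X - 5*X = -11*X)
1/(-752 + B(21)) = 1/(-752 - 11*21) = 1/(-752 - 231) = 1/(-983) = -1/983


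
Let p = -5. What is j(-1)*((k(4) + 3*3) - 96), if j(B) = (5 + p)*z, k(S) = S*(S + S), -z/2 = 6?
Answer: 0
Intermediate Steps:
z = -12 (z = -2*6 = -12)
k(S) = 2*S² (k(S) = S*(2*S) = 2*S²)
j(B) = 0 (j(B) = (5 - 5)*(-12) = 0*(-12) = 0)
j(-1)*((k(4) + 3*3) - 96) = 0*((2*4² + 3*3) - 96) = 0*((2*16 + 9) - 96) = 0*((32 + 9) - 96) = 0*(41 - 96) = 0*(-55) = 0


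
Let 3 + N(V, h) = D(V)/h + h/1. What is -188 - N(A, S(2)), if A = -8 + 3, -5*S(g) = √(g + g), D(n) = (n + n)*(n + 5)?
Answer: -923/5 ≈ -184.60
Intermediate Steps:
D(n) = 2*n*(5 + n) (D(n) = (2*n)*(5 + n) = 2*n*(5 + n))
S(g) = -√2*√g/5 (S(g) = -√(g + g)/5 = -√2*√g/5)
A = -5
N(V, h) = -3 + h + 2*V*(5 + V)/h (N(V, h) = -3 + ((2*V*(5 + V))/h + h/1) = -3 + (2*V*(5 + V)/h + h*1) = -3 + (2*V*(5 + V)/h + h) = -3 + (h + 2*V*(5 + V)/h) = -3 + h + 2*V*(5 + V)/h)
-188 - N(A, S(2)) = -188 - ((-√2*√2/5)*(-3 - √2*√2/5) + 2*(-5)*(5 - 5))/((-√2*√2/5)) = -188 - (-2*(-3 - ⅖)/5 + 2*(-5)*0)/(-⅖) = -188 - (-5)*(-⅖*(-17/5) + 0)/2 = -188 - (-5)*(34/25 + 0)/2 = -188 - (-5)*34/(2*25) = -188 - 1*(-17/5) = -188 + 17/5 = -923/5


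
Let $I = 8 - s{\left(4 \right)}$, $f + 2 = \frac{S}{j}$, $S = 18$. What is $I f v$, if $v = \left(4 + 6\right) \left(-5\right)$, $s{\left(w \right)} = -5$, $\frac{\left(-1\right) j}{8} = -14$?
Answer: $\frac{33475}{28} \approx 1195.5$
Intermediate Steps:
$j = 112$ ($j = \left(-8\right) \left(-14\right) = 112$)
$f = - \frac{103}{56}$ ($f = -2 + \frac{18}{112} = -2 + 18 \cdot \frac{1}{112} = -2 + \frac{9}{56} = - \frac{103}{56} \approx -1.8393$)
$I = 13$ ($I = 8 - -5 = 8 + 5 = 13$)
$v = -50$ ($v = 10 \left(-5\right) = -50$)
$I f v = 13 \left(- \frac{103}{56}\right) \left(-50\right) = \left(- \frac{1339}{56}\right) \left(-50\right) = \frac{33475}{28}$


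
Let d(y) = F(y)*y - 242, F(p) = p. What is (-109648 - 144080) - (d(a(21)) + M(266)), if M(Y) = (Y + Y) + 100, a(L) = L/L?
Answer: -254119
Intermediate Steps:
a(L) = 1
M(Y) = 100 + 2*Y (M(Y) = 2*Y + 100 = 100 + 2*Y)
d(y) = -242 + y² (d(y) = y*y - 242 = y² - 242 = -242 + y²)
(-109648 - 144080) - (d(a(21)) + M(266)) = (-109648 - 144080) - ((-242 + 1²) + (100 + 2*266)) = -253728 - ((-242 + 1) + (100 + 532)) = -253728 - (-241 + 632) = -253728 - 1*391 = -253728 - 391 = -254119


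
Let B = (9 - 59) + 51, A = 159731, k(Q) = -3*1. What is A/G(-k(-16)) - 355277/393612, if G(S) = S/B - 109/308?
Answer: 19364298267821/320793780 ≈ 60364.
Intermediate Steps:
k(Q) = -3
B = 1 (B = -50 + 51 = 1)
G(S) = -109/308 + S (G(S) = S/1 - 109/308 = S*1 - 109*1/308 = S - 109/308 = -109/308 + S)
A/G(-k(-16)) - 355277/393612 = 159731/(-109/308 - 1*(-3)) - 355277/393612 = 159731/(-109/308 + 3) - 355277*1/393612 = 159731/(815/308) - 355277/393612 = 159731*(308/815) - 355277/393612 = 49197148/815 - 355277/393612 = 19364298267821/320793780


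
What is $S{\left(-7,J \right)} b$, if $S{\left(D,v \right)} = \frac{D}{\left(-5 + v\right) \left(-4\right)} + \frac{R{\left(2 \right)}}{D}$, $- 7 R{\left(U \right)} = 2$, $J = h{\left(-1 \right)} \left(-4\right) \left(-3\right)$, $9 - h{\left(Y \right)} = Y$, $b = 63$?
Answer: $\frac{11367}{3220} \approx 3.5301$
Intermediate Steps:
$h{\left(Y \right)} = 9 - Y$
$J = 120$ ($J = \left(9 - -1\right) \left(-4\right) \left(-3\right) = \left(9 + 1\right) \left(-4\right) \left(-3\right) = 10 \left(-4\right) \left(-3\right) = \left(-40\right) \left(-3\right) = 120$)
$R{\left(U \right)} = - \frac{2}{7}$ ($R{\left(U \right)} = \left(- \frac{1}{7}\right) 2 = - \frac{2}{7}$)
$S{\left(D,v \right)} = - \frac{2}{7 D} + \frac{D}{20 - 4 v}$ ($S{\left(D,v \right)} = \frac{D}{\left(-5 + v\right) \left(-4\right)} - \frac{2}{7 D} = \frac{D}{20 - 4 v} - \frac{2}{7 D} = - \frac{2}{7 D} + \frac{D}{20 - 4 v}$)
$S{\left(-7,J \right)} b = \frac{40 - 960 - 7 \left(-7\right)^{2}}{28 \left(-7\right) \left(-5 + 120\right)} 63 = \frac{1}{28} \left(- \frac{1}{7}\right) \frac{1}{115} \left(40 - 960 - 343\right) 63 = \frac{1}{28} \left(- \frac{1}{7}\right) \frac{1}{115} \left(-1263\right) 63 = \frac{1263}{22540} \cdot 63 = \frac{11367}{3220}$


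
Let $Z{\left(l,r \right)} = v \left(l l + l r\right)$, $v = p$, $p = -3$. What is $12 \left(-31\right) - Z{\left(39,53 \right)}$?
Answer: $10392$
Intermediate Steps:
$v = -3$
$Z{\left(l,r \right)} = - 3 l^{2} - 3 l r$ ($Z{\left(l,r \right)} = - 3 \left(l l + l r\right) = - 3 \left(l^{2} + l r\right) = - 3 l^{2} - 3 l r$)
$12 \left(-31\right) - Z{\left(39,53 \right)} = 12 \left(-31\right) - \left(-3\right) 39 \left(39 + 53\right) = -372 - \left(-3\right) 39 \cdot 92 = -372 - -10764 = -372 + 10764 = 10392$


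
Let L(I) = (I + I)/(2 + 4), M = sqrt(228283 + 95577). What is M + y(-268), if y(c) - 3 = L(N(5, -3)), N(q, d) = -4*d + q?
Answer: 26/3 + 2*sqrt(80965) ≈ 577.75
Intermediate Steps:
N(q, d) = q - 4*d
M = 2*sqrt(80965) (M = sqrt(323860) = 2*sqrt(80965) ≈ 569.09)
L(I) = I/3 (L(I) = (2*I)/6 = (2*I)*(1/6) = I/3)
y(c) = 26/3 (y(c) = 3 + (5 - 4*(-3))/3 = 3 + (5 + 12)/3 = 3 + (1/3)*17 = 3 + 17/3 = 26/3)
M + y(-268) = 2*sqrt(80965) + 26/3 = 26/3 + 2*sqrt(80965)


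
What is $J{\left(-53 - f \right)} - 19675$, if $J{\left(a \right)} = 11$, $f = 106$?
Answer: $-19664$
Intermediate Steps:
$J{\left(-53 - f \right)} - 19675 = 11 - 19675 = -19664$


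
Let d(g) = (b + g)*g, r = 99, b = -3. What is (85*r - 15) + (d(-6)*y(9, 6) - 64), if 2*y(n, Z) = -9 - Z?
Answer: 7931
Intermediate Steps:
d(g) = g*(-3 + g) (d(g) = (-3 + g)*g = g*(-3 + g))
y(n, Z) = -9/2 - Z/2 (y(n, Z) = (-9 - Z)/2 = -9/2 - Z/2)
(85*r - 15) + (d(-6)*y(9, 6) - 64) = (85*99 - 15) + ((-6*(-3 - 6))*(-9/2 - ½*6) - 64) = (8415 - 15) + ((-6*(-9))*(-9/2 - 3) - 64) = 8400 + (54*(-15/2) - 64) = 8400 + (-405 - 64) = 8400 - 469 = 7931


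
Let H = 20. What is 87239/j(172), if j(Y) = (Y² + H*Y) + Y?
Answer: 87239/33196 ≈ 2.6280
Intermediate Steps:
j(Y) = Y² + 21*Y (j(Y) = (Y² + 20*Y) + Y = Y² + 21*Y)
87239/j(172) = 87239/((172*(21 + 172))) = 87239/((172*193)) = 87239/33196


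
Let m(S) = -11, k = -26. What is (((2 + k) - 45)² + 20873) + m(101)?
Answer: 25623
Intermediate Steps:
(((2 + k) - 45)² + 20873) + m(101) = (((2 - 26) - 45)² + 20873) - 11 = ((-24 - 45)² + 20873) - 11 = ((-69)² + 20873) - 11 = (4761 + 20873) - 11 = 25634 - 11 = 25623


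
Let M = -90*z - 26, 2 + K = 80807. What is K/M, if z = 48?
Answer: -80805/4346 ≈ -18.593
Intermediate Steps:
K = 80805 (K = -2 + 80807 = 80805)
M = -4346 (M = -90*48 - 26 = -4320 - 26 = -4346)
K/M = 80805/(-4346) = 80805*(-1/4346) = -80805/4346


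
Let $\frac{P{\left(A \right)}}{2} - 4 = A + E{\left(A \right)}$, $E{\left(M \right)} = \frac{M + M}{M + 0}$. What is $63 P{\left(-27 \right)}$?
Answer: $-2646$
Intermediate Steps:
$E{\left(M \right)} = 2$ ($E{\left(M \right)} = \frac{2 M}{M} = 2$)
$P{\left(A \right)} = 12 + 2 A$ ($P{\left(A \right)} = 8 + 2 \left(A + 2\right) = 8 + 2 \left(2 + A\right) = 8 + \left(4 + 2 A\right) = 12 + 2 A$)
$63 P{\left(-27 \right)} = 63 \left(12 + 2 \left(-27\right)\right) = 63 \left(12 - 54\right) = 63 \left(-42\right) = -2646$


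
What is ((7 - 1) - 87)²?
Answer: 6561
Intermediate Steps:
((7 - 1) - 87)² = (6 - 87)² = (-81)² = 6561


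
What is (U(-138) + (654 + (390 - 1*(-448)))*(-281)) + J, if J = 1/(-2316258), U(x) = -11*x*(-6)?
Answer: -992192276881/2316258 ≈ -4.2836e+5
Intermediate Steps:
U(x) = 66*x
J = -1/2316258 ≈ -4.3173e-7
(U(-138) + (654 + (390 - 1*(-448)))*(-281)) + J = (66*(-138) + (654 + (390 - 1*(-448)))*(-281)) - 1/2316258 = (-9108 + (654 + (390 + 448))*(-281)) - 1/2316258 = (-9108 + (654 + 838)*(-281)) - 1/2316258 = (-9108 + 1492*(-281)) - 1/2316258 = (-9108 - 419252) - 1/2316258 = -428360 - 1/2316258 = -992192276881/2316258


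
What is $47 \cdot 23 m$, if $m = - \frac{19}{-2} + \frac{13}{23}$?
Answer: $\frac{21761}{2} \approx 10881.0$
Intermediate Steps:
$m = \frac{463}{46}$ ($m = \left(-19\right) \left(- \frac{1}{2}\right) + 13 \cdot \frac{1}{23} = \frac{19}{2} + \frac{13}{23} = \frac{463}{46} \approx 10.065$)
$47 \cdot 23 m = 47 \cdot 23 \cdot \frac{463}{46} = 1081 \cdot \frac{463}{46} = \frac{21761}{2}$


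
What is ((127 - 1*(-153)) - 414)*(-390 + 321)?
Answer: 9246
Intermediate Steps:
((127 - 1*(-153)) - 414)*(-390 + 321) = ((127 + 153) - 414)*(-69) = (280 - 414)*(-69) = -134*(-69) = 9246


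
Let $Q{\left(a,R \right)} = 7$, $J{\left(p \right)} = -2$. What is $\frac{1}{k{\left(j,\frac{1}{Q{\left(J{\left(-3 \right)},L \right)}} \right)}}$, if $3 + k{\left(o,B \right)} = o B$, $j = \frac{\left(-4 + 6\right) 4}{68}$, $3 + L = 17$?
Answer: $- \frac{119}{355} \approx -0.33521$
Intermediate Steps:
$L = 14$ ($L = -3 + 17 = 14$)
$j = \frac{2}{17}$ ($j = 2 \cdot 4 \cdot \frac{1}{68} = 8 \cdot \frac{1}{68} = \frac{2}{17} \approx 0.11765$)
$k{\left(o,B \right)} = -3 + B o$ ($k{\left(o,B \right)} = -3 + o B = -3 + B o$)
$\frac{1}{k{\left(j,\frac{1}{Q{\left(J{\left(-3 \right)},L \right)}} \right)}} = \frac{1}{-3 + \frac{1}{7} \cdot \frac{2}{17}} = \frac{1}{-3 + \frac{2}{119}} = \frac{1}{- \frac{355}{119}} = - \frac{119}{355}$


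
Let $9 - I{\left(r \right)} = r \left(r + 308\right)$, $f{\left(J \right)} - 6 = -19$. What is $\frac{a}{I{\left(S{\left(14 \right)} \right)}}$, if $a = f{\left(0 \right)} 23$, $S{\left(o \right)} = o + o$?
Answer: $\frac{23}{723} \approx 0.031812$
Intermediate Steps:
$S{\left(o \right)} = 2 o$
$f{\left(J \right)} = -13$ ($f{\left(J \right)} = 6 - 19 = -13$)
$a = -299$ ($a = \left(-13\right) 23 = -299$)
$I{\left(r \right)} = 9 - r \left(308 + r\right)$ ($I{\left(r \right)} = 9 - r \left(r + 308\right) = 9 - r \left(308 + r\right)$)
$\frac{a}{I{\left(S{\left(14 \right)} \right)}} = - \frac{299}{9 - \left(2 \cdot 14\right)^{2} - 308 \cdot 2 \cdot 14} = - \frac{299}{9 - 28^{2} - 8624} = - \frac{299}{9 - 784 - 8624} = - \frac{299}{-9399} = \left(-299\right) \left(- \frac{1}{9399}\right) = \frac{23}{723}$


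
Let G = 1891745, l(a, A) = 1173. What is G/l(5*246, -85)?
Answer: 1891745/1173 ≈ 1612.7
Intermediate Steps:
G/l(5*246, -85) = 1891745/1173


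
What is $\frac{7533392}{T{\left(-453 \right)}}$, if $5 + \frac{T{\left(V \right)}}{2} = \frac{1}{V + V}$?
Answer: $- \frac{3412626576}{4531} \approx -7.5317 \cdot 10^{5}$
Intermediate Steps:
$T{\left(V \right)} = -10 + \frac{1}{V}$ ($T{\left(V \right)} = -10 + \frac{2}{V + V} = -10 + \frac{2}{2 V} = -10 + 2 \frac{1}{2 V} = -10 + \frac{1}{V}$)
$\frac{7533392}{T{\left(-453 \right)}} = \frac{7533392}{-10 + \frac{1}{-453}} = \frac{7533392}{-10 - \frac{1}{453}} = \frac{7533392}{- \frac{4531}{453}} = 7533392 \left(- \frac{453}{4531}\right) = - \frac{3412626576}{4531}$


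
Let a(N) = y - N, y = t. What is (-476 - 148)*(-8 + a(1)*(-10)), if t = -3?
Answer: -19968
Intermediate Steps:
y = -3
a(N) = -3 - N
(-476 - 148)*(-8 + a(1)*(-10)) = (-476 - 148)*(-8 + (-3 - 1*1)*(-10)) = -624*(-8 + (-3 - 1)*(-10)) = -624*(-8 - 4*(-10)) = -624*(-8 + 40) = -624*32 = -19968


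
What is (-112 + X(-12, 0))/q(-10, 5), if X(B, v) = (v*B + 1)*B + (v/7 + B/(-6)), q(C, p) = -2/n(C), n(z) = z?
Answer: -610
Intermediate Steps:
q(C, p) = -2/C
X(B, v) = -B/6 + v/7 + B*(1 + B*v) (X(B, v) = (B*v + 1)*B + (v*(⅐) + B*(-⅙)) = (1 + B*v)*B + (v/7 - B/6) = B*(1 + B*v) + (-B/6 + v/7) = -B/6 + v/7 + B*(1 + B*v))
(-112 + X(-12, 0))/q(-10, 5) = (-112 + ((⅐)*0 + (⅚)*(-12) + 0*(-12)²))/((-2/(-10))) = (-112 + (0 - 10 + 0*144))/((-2*(-⅒))) = (-112 + (0 - 10 + 0))/(⅕) = (-112 - 10)*5 = -122*5 = -610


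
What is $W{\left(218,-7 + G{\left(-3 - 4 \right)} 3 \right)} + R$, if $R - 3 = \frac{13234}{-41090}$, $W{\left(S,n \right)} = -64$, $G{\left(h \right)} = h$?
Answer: $- \frac{1259862}{20545} \approx -61.322$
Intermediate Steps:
$R = \frac{55018}{20545}$ ($R = 3 + \frac{13234}{-41090} = 3 + 13234 \left(- \frac{1}{41090}\right) = 3 - \frac{6617}{20545} = \frac{55018}{20545} \approx 2.6779$)
$W{\left(218,-7 + G{\left(-3 - 4 \right)} 3 \right)} + R = -64 + \frac{55018}{20545} = - \frac{1259862}{20545}$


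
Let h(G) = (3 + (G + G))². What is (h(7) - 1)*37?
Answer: 10656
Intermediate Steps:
h(G) = (3 + 2*G)²
(h(7) - 1)*37 = ((3 + 2*7)² - 1)*37 = ((3 + 14)² - 1)*37 = (17² - 1)*37 = (289 - 1)*37 = 288*37 = 10656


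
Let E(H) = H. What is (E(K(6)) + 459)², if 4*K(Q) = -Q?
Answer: 837225/4 ≈ 2.0931e+5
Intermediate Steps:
K(Q) = -Q/4 (K(Q) = (-Q)/4 = -Q/4)
(E(K(6)) + 459)² = (-¼*6 + 459)² = (-3/2 + 459)² = (915/2)² = 837225/4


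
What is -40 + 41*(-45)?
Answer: -1885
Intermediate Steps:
-40 + 41*(-45) = -40 - 1845 = -1885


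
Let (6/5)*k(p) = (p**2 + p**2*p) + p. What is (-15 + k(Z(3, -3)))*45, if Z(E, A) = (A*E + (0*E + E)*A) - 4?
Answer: -382650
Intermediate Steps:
Z(E, A) = -4 + 2*A*E (Z(E, A) = (A*E + (0 + E)*A) - 4 = (A*E + E*A) - 4 = (A*E + A*E) - 4 = 2*A*E - 4 = -4 + 2*A*E)
k(p) = 5*p/6 + 5*p**2/6 + 5*p**3/6 (k(p) = 5*((p**2 + p**2*p) + p)/6 = 5*((p**2 + p**3) + p)/6 = 5*(p + p**2 + p**3)/6 = 5*p/6 + 5*p**2/6 + 5*p**3/6)
(-15 + k(Z(3, -3)))*45 = (-15 + 5*(-4 + 2*(-3)*3)*(1 + (-4 + 2*(-3)*3) + (-4 + 2*(-3)*3)**2)/6)*45 = (-15 + 5*(-4 - 18)*(1 + (-4 - 18) + (-4 - 18)**2)/6)*45 = (-15 + (5/6)*(-22)*(1 - 22 + (-22)**2))*45 = (-15 + (5/6)*(-22)*(1 - 22 + 484))*45 = (-15 + (5/6)*(-22)*463)*45 = (-15 - 25465/3)*45 = -25510/3*45 = -382650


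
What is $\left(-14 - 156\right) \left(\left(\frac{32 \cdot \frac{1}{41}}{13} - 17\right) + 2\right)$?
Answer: $\frac{1353710}{533} \approx 2539.8$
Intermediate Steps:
$\left(-14 - 156\right) \left(\left(\frac{32 \cdot \frac{1}{41}}{13} - 17\right) + 2\right) = - 170 \left(\left(32 \cdot \frac{1}{41} \cdot \frac{1}{13} - 17\right) + 2\right) = - 170 \left(\left(\frac{32}{41} \cdot \frac{1}{13} - 17\right) + 2\right) = - 170 \left(\left(\frac{32}{533} - 17\right) + 2\right) = - 170 \left(- \frac{9029}{533} + 2\right) = \left(-170\right) \left(- \frac{7963}{533}\right) = \frac{1353710}{533}$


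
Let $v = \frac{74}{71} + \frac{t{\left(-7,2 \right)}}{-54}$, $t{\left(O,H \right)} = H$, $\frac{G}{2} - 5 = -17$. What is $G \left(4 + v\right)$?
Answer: $- \frac{76760}{639} \approx -120.13$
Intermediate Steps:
$G = -24$ ($G = 10 + 2 \left(-17\right) = 10 - 34 = -24$)
$v = \frac{1927}{1917}$ ($v = \frac{74}{71} + \frac{2}{-54} = 74 \cdot \frac{1}{71} + 2 \left(- \frac{1}{54}\right) = \frac{74}{71} - \frac{1}{27} = \frac{1927}{1917} \approx 1.0052$)
$G \left(4 + v\right) = - 24 \left(4 + \frac{1927}{1917}\right) = \left(-24\right) \frac{9595}{1917} = - \frac{76760}{639}$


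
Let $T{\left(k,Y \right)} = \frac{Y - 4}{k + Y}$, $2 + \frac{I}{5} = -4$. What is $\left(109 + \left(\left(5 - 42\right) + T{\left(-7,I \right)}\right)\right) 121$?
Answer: $\frac{326458}{37} \approx 8823.2$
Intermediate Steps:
$I = -30$ ($I = -10 + 5 \left(-4\right) = -10 - 20 = -30$)
$T{\left(k,Y \right)} = \frac{-4 + Y}{Y + k}$
$\left(109 + \left(\left(5 - 42\right) + T{\left(-7,I \right)}\right)\right) 121 = \left(109 + \left(\left(5 - 42\right) + \frac{-4 - 30}{-30 - 7}\right)\right) 121 = \left(109 - \left(37 - \frac{1}{-37} \left(-34\right)\right)\right) 121 = \left(109 - \frac{1335}{37}\right) 121 = \frac{2698}{37} \cdot 121 = \frac{326458}{37}$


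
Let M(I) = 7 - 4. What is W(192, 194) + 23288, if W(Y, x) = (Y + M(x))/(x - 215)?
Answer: 162951/7 ≈ 23279.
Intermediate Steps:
M(I) = 3
W(Y, x) = (3 + Y)/(-215 + x) (W(Y, x) = (Y + 3)/(x - 215) = (3 + Y)/(-215 + x))
W(192, 194) + 23288 = (3 + 192)/(-215 + 194) + 23288 = 195/(-21) + 23288 = -1/21*195 + 23288 = -65/7 + 23288 = 162951/7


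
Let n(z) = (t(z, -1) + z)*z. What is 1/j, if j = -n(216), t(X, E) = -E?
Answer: -1/46872 ≈ -2.1335e-5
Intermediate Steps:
n(z) = z*(1 + z) (n(z) = (-1*(-1) + z)*z = (1 + z)*z = z*(1 + z))
j = -46872 (j = -216*(1 + 216) = -216*217 = -1*46872 = -46872)
1/j = 1/(-46872) = -1/46872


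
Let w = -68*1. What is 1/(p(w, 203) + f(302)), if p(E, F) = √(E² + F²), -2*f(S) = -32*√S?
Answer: 1/(√45833 + 16*√302) ≈ 0.0020320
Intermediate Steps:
w = -68
f(S) = 16*√S (f(S) = -(-16)*√S = 16*√S)
1/(p(w, 203) + f(302)) = 1/(√((-68)² + 203²) + 16*√302) = 1/(√(4624 + 41209) + 16*√302) = 1/(√45833 + 16*√302)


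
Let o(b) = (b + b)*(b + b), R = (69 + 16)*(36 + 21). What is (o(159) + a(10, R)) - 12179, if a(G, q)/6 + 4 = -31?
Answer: 88735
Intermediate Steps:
R = 4845 (R = 85*57 = 4845)
a(G, q) = -210 (a(G, q) = -24 + 6*(-31) = -24 - 186 = -210)
o(b) = 4*b**2 (o(b) = (2*b)*(2*b) = 4*b**2)
(o(159) + a(10, R)) - 12179 = (4*159**2 - 210) - 12179 = (4*25281 - 210) - 12179 = (101124 - 210) - 12179 = 100914 - 12179 = 88735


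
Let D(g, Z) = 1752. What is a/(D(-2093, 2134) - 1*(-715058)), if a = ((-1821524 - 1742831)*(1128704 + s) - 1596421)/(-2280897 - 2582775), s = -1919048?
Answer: -2817064991699/3486328726320 ≈ -0.80803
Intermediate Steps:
a = -2817064991699/4863672 (a = ((-1821524 - 1742831)*(1128704 - 1919048) - 1596421)/(-2280897 - 2582775) = (-3564355*(-790344) - 1596421)/(-4863672) = (2817066588120 - 1596421)*(-1/4863672) = 2817064991699*(-1/4863672) = -2817064991699/4863672 ≈ -5.7921e+5)
a/(D(-2093, 2134) - 1*(-715058)) = -2817064991699/(4863672*(1752 - 1*(-715058))) = -2817064991699/(4863672*(1752 + 715058)) = -2817064991699/4863672/716810 = -2817064991699/4863672*1/716810 = -2817064991699/3486328726320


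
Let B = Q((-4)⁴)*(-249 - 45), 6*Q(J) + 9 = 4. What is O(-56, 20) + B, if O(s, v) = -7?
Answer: 238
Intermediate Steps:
Q(J) = -⅚ (Q(J) = -3/2 + (⅙)*4 = -3/2 + ⅔ = -⅚)
B = 245 (B = -5*(-249 - 45)/6 = -⅚*(-294) = 245)
O(-56, 20) + B = -7 + 245 = 238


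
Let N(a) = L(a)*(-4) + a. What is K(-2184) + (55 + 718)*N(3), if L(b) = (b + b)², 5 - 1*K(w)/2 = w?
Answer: -104615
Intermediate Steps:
K(w) = 10 - 2*w
L(b) = 4*b² (L(b) = (2*b)² = 4*b²)
N(a) = a - 16*a² (N(a) = (4*a²)*(-4) + a = -16*a² + a = a - 16*a²)
K(-2184) + (55 + 718)*N(3) = (10 - 2*(-2184)) + (55 + 718)*(3*(1 - 16*3)) = (10 + 4368) + 773*(3*(1 - 48)) = 4378 + 773*(3*(-47)) = 4378 + 773*(-141) = 4378 - 108993 = -104615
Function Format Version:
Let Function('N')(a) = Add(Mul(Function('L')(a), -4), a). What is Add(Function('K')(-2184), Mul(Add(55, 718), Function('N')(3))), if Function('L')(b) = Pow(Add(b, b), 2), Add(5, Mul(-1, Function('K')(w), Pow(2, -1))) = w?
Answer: -104615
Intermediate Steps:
Function('K')(w) = Add(10, Mul(-2, w))
Function('L')(b) = Mul(4, Pow(b, 2)) (Function('L')(b) = Pow(Mul(2, b), 2) = Mul(4, Pow(b, 2)))
Function('N')(a) = Add(a, Mul(-16, Pow(a, 2))) (Function('N')(a) = Add(Mul(Mul(4, Pow(a, 2)), -4), a) = Add(Mul(-16, Pow(a, 2)), a) = Add(a, Mul(-16, Pow(a, 2))))
Add(Function('K')(-2184), Mul(Add(55, 718), Function('N')(3))) = Add(Add(10, Mul(-2, -2184)), Mul(Add(55, 718), Mul(3, Add(1, Mul(-16, 3))))) = Add(Add(10, 4368), Mul(773, Mul(3, Add(1, -48)))) = Add(4378, Mul(773, Mul(3, -47))) = Add(4378, Mul(773, -141)) = Add(4378, -108993) = -104615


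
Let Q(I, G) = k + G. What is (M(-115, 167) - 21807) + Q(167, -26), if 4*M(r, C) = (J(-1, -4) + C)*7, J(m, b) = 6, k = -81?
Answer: -86445/4 ≈ -21611.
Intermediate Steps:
Q(I, G) = -81 + G
M(r, C) = 21/2 + 7*C/4 (M(r, C) = ((6 + C)*7)/4 = (42 + 7*C)/4 = 21/2 + 7*C/4)
(M(-115, 167) - 21807) + Q(167, -26) = ((21/2 + (7/4)*167) - 21807) + (-81 - 26) = ((21/2 + 1169/4) - 21807) - 107 = (1211/4 - 21807) - 107 = -86017/4 - 107 = -86445/4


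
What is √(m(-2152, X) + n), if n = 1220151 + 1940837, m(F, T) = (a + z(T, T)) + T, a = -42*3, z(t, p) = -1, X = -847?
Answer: √3160014 ≈ 1777.6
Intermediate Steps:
a = -126
m(F, T) = -127 + T (m(F, T) = (-126 - 1) + T = -127 + T)
n = 3160988
√(m(-2152, X) + n) = √((-127 - 847) + 3160988) = √(-974 + 3160988) = √3160014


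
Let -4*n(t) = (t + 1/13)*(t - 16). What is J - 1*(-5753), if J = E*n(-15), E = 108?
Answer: -87589/13 ≈ -6737.6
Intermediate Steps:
n(t) = -(-16 + t)*(1/13 + t)/4 (n(t) = -(t + 1/13)*(t - 16)/4 = -(t + 1/13)*(-16 + t)/4 = -(1/13 + t)*(-16 + t)/4 = -(-16 + t)*(1/13 + t)/4)
J = -162378/13 (J = 108*(4/13 - ¼*(-15)² + (207/52)*(-15)) = 108*(4/13 - ¼*225 - 3105/52) = 108*(4/13 - 225/4 - 3105/52) = 108*(-3007/26) = -162378/13 ≈ -12491.)
J - 1*(-5753) = -162378/13 - 1*(-5753) = -162378/13 + 5753 = -87589/13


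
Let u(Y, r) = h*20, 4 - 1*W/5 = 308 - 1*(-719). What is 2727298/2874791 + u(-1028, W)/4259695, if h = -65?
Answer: 2322744085162/2449146569749 ≈ 0.94839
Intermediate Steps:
W = -5115 (W = 20 - 5*(308 - 1*(-719)) = 20 - 5*(308 + 719) = 20 - 5*1027 = 20 - 5135 = -5115)
u(Y, r) = -1300 (u(Y, r) = -65*20 = -1300)
2727298/2874791 + u(-1028, W)/4259695 = 2727298/2874791 - 1300/4259695 = 2727298*(1/2874791) - 1300*1/4259695 = 2727298/2874791 - 260/851939 = 2322744085162/2449146569749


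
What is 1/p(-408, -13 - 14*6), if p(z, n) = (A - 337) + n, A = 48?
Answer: -1/386 ≈ -0.0025907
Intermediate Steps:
p(z, n) = -289 + n (p(z, n) = (48 - 337) + n = -289 + n)
1/p(-408, -13 - 14*6) = 1/(-289 + (-13 - 14*6)) = 1/(-289 + (-13 - 84)) = 1/(-289 - 97) = 1/(-386) = -1/386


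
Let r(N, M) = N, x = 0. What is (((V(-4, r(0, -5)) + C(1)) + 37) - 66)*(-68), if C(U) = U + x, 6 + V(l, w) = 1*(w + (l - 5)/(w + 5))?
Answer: 12172/5 ≈ 2434.4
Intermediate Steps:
V(l, w) = -6 + w + (-5 + l)/(5 + w) (V(l, w) = -6 + 1*(w + (l - 5)/(w + 5)) = -6 + 1*(w + (-5 + l)/(5 + w)) = -6 + (w + (-5 + l)/(5 + w)) = -6 + w + (-5 + l)/(5 + w))
C(U) = U (C(U) = U + 0 = U)
(((V(-4, r(0, -5)) + C(1)) + 37) - 66)*(-68) = ((((-35 - 4 + 0**2 - 1*0)/(5 + 0) + 1) + 37) - 66)*(-68) = ((((-35 - 4 + 0 + 0)/5 + 1) + 37) - 66)*(-68) = ((((1/5)*(-39) + 1) + 37) - 66)*(-68) = (((-39/5 + 1) + 37) - 66)*(-68) = ((-34/5 + 37) - 66)*(-68) = (151/5 - 66)*(-68) = -179/5*(-68) = 12172/5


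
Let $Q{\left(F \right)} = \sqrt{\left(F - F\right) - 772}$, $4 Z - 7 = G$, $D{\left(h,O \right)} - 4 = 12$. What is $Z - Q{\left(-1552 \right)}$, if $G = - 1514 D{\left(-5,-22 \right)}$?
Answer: $- \frac{24217}{4} - 2 i \sqrt{193} \approx -6054.3 - 27.785 i$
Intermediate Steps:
$D{\left(h,O \right)} = 16$ ($D{\left(h,O \right)} = 4 + 12 = 16$)
$G = -24224$ ($G = \left(-1514\right) 16 = -24224$)
$Z = - \frac{24217}{4}$ ($Z = \frac{7}{4} + \frac{1}{4} \left(-24224\right) = \frac{7}{4} - 6056 = - \frac{24217}{4} \approx -6054.3$)
$Q{\left(F \right)} = 2 i \sqrt{193}$ ($Q{\left(F \right)} = \sqrt{0 - 772} = \sqrt{-772} = 2 i \sqrt{193}$)
$Z - Q{\left(-1552 \right)} = - \frac{24217}{4} - 2 i \sqrt{193}$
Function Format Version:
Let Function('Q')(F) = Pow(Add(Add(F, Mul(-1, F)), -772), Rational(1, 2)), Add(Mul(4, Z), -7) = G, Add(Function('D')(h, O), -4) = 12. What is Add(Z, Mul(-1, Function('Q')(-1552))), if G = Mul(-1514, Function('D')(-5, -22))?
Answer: Add(Rational(-24217, 4), Mul(-2, I, Pow(193, Rational(1, 2)))) ≈ Add(-6054.3, Mul(-27.785, I))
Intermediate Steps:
Function('D')(h, O) = 16 (Function('D')(h, O) = Add(4, 12) = 16)
G = -24224 (G = Mul(-1514, 16) = -24224)
Z = Rational(-24217, 4) (Z = Add(Rational(7, 4), Mul(Rational(1, 4), -24224)) = Add(Rational(7, 4), -6056) = Rational(-24217, 4) ≈ -6054.3)
Function('Q')(F) = Mul(2, I, Pow(193, Rational(1, 2))) (Function('Q')(F) = Pow(Add(0, -772), Rational(1, 2)) = Pow(-772, Rational(1, 2)) = Mul(2, I, Pow(193, Rational(1, 2))))
Add(Z, Mul(-1, Function('Q')(-1552))) = Add(Rational(-24217, 4), Mul(-1, Mul(2, I, Pow(193, Rational(1, 2))))) = Add(Rational(-24217, 4), Mul(-2, I, Pow(193, Rational(1, 2))))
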